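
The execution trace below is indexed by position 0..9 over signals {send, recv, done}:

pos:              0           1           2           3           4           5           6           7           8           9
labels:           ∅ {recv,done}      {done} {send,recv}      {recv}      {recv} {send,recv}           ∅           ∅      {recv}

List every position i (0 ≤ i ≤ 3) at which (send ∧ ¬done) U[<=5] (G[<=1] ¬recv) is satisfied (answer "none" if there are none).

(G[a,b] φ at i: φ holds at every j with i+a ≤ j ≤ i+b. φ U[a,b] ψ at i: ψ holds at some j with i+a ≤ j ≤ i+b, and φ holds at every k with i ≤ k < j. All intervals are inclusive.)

Evaluate at each i in [0,3]:
  i=0: ✗ (no rhs in [0,5])
  i=1: ✗ (no rhs in [1,6])
  i=2: ✗ (lhs fails at k=2 before rhs at j=7)
  i=3: ✗ (lhs fails at k=4 before rhs at j=7)

none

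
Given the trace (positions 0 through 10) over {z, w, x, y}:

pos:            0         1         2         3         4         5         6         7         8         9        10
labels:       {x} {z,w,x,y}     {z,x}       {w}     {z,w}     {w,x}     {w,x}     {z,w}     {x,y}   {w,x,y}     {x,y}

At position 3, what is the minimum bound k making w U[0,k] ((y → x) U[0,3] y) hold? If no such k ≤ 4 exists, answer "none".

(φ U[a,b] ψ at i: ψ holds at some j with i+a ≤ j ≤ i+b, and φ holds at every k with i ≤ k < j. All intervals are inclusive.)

2

Need earliest j ≥ 3 with ((y → x) U[0,3] y), and w at every k in [3,j-1].
  j=3: rhs fails.
  j=4: rhs fails.
  j=5: rhs holds; lhs holds on [3,4]. k = 2.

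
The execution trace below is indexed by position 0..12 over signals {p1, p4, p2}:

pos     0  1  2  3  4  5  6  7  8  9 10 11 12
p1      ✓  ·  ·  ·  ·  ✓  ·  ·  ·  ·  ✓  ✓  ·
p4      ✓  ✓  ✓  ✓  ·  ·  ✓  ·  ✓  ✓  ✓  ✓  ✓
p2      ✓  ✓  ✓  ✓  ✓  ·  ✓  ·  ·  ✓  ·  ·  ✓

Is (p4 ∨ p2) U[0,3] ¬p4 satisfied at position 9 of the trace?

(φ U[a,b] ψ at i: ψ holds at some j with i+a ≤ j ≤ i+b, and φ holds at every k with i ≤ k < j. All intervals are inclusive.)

False

Need some j in [9,12] with ¬p4, and (p4 ∨ p2) at every k in [9,j-1].
  j=9: ¬p4 false.
  j=10: ¬p4 false.
  j=11: ¬p4 false.
  j=12: ¬p4 false.
No j in the window works → until fails.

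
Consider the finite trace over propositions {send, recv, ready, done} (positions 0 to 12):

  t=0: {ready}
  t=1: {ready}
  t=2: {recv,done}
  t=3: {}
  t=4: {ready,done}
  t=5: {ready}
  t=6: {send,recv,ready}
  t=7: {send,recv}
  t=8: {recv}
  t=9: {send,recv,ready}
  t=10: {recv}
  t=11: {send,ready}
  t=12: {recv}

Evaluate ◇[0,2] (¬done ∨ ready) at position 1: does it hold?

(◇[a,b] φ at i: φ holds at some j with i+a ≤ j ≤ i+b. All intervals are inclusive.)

Check (¬done ∨ ready) at each j in [1,3]:
  j=1: true
  j=2: false
  j=3: true
Found at j=1 → formula holds.

Holds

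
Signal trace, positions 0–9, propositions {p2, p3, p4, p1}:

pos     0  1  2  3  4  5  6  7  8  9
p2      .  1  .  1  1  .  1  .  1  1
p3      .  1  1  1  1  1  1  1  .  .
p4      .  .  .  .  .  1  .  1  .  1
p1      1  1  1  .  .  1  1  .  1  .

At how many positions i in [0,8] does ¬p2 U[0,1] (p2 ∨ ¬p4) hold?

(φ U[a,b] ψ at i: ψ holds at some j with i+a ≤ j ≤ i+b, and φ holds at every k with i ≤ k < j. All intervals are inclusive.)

Evaluate at each i in [0,8]:
  i=0: ✓ (rhs at j=0)
  i=1: ✓ (rhs at j=1)
  i=2: ✓ (rhs at j=2)
  i=3: ✓ (rhs at j=3)
  i=4: ✓ (rhs at j=4)
  i=5: ✓ (rhs at j=6; lhs holds on [5,5])
  i=6: ✓ (rhs at j=6)
  i=7: ✓ (rhs at j=8; lhs holds on [7,7])
  i=8: ✓ (rhs at j=8)
Positions where it holds: {0, 1, 2, 3, 4, 5, 6, 7, 8} → 9.

9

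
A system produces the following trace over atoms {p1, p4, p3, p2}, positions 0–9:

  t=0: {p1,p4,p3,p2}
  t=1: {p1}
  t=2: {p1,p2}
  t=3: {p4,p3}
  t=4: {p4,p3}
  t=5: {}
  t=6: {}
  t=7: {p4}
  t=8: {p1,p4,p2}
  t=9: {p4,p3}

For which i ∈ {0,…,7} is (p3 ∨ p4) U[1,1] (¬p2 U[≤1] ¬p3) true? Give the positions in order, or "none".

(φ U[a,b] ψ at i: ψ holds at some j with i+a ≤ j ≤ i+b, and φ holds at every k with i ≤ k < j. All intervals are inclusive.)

0, 3, 4, 7

Evaluate at each i in [0,7]:
  i=0: ✓ (rhs at j=1; lhs holds on [0,0])
  i=1: ✗ (lhs fails at k=1 before rhs at j=2)
  i=2: ✗ (no rhs in [3,3])
  i=3: ✓ (rhs at j=4; lhs holds on [3,3])
  i=4: ✓ (rhs at j=5; lhs holds on [4,4])
  i=5: ✗ (lhs fails at k=5 before rhs at j=6)
  i=6: ✗ (lhs fails at k=6 before rhs at j=7)
  i=7: ✓ (rhs at j=8; lhs holds on [7,7])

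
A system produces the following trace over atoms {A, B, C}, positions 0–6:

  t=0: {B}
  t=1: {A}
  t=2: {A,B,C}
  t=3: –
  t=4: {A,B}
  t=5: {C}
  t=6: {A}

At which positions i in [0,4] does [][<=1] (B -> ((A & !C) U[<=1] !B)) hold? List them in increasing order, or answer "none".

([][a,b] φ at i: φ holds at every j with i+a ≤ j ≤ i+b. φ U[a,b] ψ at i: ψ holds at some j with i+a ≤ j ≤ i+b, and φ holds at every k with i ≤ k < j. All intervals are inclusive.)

Evaluate at each i in [0,4]:
  i=0: ✗ (fails at j=0)
  i=1: ✗ (fails at j=2)
  i=2: ✗ (fails at j=2)
  i=3: ✓ (all of [3,4])
  i=4: ✓ (all of [4,5])

3, 4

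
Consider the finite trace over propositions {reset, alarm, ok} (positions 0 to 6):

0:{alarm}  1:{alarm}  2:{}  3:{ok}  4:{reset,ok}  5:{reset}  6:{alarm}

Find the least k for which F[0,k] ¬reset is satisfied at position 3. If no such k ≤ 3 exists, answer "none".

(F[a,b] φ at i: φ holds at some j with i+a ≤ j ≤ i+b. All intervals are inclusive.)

Scan j = 3,4,… for ¬reset:
  j=3: holds
First hit at j=3, so smallest k = 3-3 = 0.

0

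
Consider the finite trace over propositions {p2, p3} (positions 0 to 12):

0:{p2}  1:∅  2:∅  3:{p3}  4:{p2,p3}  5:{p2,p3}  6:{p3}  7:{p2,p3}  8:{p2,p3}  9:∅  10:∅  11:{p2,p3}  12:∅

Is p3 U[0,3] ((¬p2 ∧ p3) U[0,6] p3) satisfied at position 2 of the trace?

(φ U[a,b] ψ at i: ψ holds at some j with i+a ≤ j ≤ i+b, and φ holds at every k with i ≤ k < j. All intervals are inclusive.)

Need some j in [2,5] with ((¬p2 ∧ p3) U[0,6] p3), and p3 at every k in [2,j-1].
  j=2: ((¬p2 ∧ p3) U[0,6] p3) — fails.
  j=3: ((¬p2 ∧ p3) U[0,6] p3) holds, but p3 fails at k=2 → not this j.
  j=4: ((¬p2 ∧ p3) U[0,6] p3) holds, but p3 fails at k=2 → not this j.
  j=5: ((¬p2 ∧ p3) U[0,6] p3) holds, but p3 fails at k=2 → not this j.
No j in the window works → until fails.

No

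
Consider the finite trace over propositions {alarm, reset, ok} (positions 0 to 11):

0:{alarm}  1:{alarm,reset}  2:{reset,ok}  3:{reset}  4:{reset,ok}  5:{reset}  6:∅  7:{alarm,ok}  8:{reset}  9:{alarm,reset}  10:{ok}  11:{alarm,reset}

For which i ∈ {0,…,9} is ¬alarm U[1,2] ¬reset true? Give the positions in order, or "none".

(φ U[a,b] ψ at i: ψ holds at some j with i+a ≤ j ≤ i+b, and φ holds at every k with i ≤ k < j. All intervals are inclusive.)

Evaluate at each i in [0,9]:
  i=0: ✗ (no rhs in [1,2])
  i=1: ✗ (no rhs in [2,3])
  i=2: ✗ (no rhs in [3,4])
  i=3: ✗ (no rhs in [4,5])
  i=4: ✓ (rhs at j=6; lhs holds on [4,5])
  i=5: ✓ (rhs at j=6; lhs holds on [5,5])
  i=6: ✓ (rhs at j=7; lhs holds on [6,6])
  i=7: ✗ (no rhs in [8,9])
  i=8: ✗ (lhs fails at k=9 before rhs at j=10)
  i=9: ✗ (lhs fails at k=9 before rhs at j=10)

4, 5, 6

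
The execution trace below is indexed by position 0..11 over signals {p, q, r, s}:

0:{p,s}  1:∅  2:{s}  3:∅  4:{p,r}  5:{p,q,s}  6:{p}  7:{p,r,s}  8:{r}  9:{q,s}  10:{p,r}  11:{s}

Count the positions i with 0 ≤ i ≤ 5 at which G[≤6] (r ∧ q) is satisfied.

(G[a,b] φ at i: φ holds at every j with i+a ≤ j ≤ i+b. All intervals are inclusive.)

Evaluate at each i in [0,5]:
  i=0: ✗ (fails at j=0)
  i=1: ✗ (fails at j=1)
  i=2: ✗ (fails at j=2)
  i=3: ✗ (fails at j=3)
  i=4: ✗ (fails at j=4)
  i=5: ✗ (fails at j=5)
Positions where it holds: {} → 0.

0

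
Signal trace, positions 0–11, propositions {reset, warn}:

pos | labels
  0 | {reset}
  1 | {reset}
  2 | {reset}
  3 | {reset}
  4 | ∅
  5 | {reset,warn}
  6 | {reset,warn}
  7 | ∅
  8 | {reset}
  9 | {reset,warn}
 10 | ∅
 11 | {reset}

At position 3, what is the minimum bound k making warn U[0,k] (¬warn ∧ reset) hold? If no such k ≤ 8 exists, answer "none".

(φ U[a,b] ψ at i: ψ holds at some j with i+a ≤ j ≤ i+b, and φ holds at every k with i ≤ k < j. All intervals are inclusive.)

Need earliest j ≥ 3 with (¬warn ∧ reset), and warn at every k in [3,j-1].
  j=3: rhs holds (empty prefix). k = 0.

0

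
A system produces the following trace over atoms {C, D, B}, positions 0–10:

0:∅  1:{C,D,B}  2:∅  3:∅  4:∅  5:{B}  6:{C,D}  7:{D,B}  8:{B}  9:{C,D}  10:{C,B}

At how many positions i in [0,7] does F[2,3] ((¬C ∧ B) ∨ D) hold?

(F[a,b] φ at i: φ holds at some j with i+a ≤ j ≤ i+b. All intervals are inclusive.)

6

Evaluate at each i in [0,7]:
  i=0: ✗ (none in [2,3])
  i=1: ✗ (none in [3,4])
  i=2: ✓ (witness j=5)
  i=3: ✓ (witness j=5)
  i=4: ✓ (witness j=6)
  i=5: ✓ (witness j=7)
  i=6: ✓ (witness j=8)
  i=7: ✓ (witness j=9)
Positions where it holds: {2, 3, 4, 5, 6, 7} → 6.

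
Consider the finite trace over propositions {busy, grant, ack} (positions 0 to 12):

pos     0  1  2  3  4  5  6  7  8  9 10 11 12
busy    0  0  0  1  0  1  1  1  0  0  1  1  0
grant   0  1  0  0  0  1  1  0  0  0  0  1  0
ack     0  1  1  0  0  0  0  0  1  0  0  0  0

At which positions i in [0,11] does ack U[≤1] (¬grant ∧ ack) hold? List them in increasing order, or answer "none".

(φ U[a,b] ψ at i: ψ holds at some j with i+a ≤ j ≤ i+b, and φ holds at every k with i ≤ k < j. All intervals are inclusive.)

1, 2, 8

Evaluate at each i in [0,11]:
  i=0: ✗ (no rhs in [0,1])
  i=1: ✓ (rhs at j=2; lhs holds on [1,1])
  i=2: ✓ (rhs at j=2)
  i=3: ✗ (no rhs in [3,4])
  i=4: ✗ (no rhs in [4,5])
  i=5: ✗ (no rhs in [5,6])
  i=6: ✗ (no rhs in [6,7])
  i=7: ✗ (lhs fails at k=7 before rhs at j=8)
  i=8: ✓ (rhs at j=8)
  i=9: ✗ (no rhs in [9,10])
  i=10: ✗ (no rhs in [10,11])
  i=11: ✗ (no rhs in [11,12])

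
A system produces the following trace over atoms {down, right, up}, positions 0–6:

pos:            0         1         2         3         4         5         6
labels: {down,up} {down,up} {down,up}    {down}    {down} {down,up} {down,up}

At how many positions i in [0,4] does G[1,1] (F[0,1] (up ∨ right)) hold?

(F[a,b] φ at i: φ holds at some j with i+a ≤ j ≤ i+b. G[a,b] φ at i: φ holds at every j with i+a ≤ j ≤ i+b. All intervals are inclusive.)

Evaluate at each i in [0,4]:
  i=0: ✓ (all of [1,1])
  i=1: ✓ (all of [2,2])
  i=2: ✗ (fails at j=3)
  i=3: ✓ (all of [4,4])
  i=4: ✓ (all of [5,5])
Positions where it holds: {0, 1, 3, 4} → 4.

4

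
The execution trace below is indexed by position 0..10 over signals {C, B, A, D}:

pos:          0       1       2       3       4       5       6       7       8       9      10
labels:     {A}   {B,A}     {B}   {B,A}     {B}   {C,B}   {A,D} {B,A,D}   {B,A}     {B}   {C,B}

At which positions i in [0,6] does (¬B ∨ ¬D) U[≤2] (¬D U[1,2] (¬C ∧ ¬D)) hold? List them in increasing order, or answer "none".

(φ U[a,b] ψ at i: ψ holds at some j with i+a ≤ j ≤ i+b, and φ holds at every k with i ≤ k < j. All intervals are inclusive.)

0, 1, 2, 3

Evaluate at each i in [0,6]:
  i=0: ✓ (rhs at j=0)
  i=1: ✓ (rhs at j=1)
  i=2: ✓ (rhs at j=2)
  i=3: ✓ (rhs at j=3)
  i=4: ✗ (no rhs in [4,6])
  i=5: ✗ (no rhs in [5,7])
  i=6: ✗ (lhs fails at k=7 before rhs at j=8)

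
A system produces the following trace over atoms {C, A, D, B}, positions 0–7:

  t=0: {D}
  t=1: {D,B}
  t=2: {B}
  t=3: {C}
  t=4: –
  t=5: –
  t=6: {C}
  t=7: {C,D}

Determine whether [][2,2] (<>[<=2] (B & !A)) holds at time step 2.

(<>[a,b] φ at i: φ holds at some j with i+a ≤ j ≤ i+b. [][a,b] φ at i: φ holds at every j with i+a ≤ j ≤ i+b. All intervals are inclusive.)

False

Check <>[<=2] (B & !A) at every j in [4,4]:
  j=4: fails (none in [4,6])
Fails at j=4 → formula fails.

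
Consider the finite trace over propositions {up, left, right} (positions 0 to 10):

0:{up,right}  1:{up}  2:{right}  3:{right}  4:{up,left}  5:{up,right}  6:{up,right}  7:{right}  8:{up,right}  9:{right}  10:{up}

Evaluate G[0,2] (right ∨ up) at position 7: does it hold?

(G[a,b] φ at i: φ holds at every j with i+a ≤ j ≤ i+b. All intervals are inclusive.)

Check (right ∨ up) at every j in [7,9]:
  j=7: true
  j=8: true
  j=9: true
All positions satisfy it → formula holds.

Holds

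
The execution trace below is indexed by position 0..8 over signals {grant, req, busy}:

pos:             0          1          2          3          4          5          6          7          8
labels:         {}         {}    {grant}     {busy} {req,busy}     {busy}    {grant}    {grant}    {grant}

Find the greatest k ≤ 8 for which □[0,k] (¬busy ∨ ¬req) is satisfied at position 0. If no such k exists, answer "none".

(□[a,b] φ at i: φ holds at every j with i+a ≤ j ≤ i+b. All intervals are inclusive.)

3

(¬busy ∨ ¬req) must hold from j=0 onward; find where it first fails.
  j=0: holds
  j=1: holds
  j=2: holds
  j=3: holds
  j=4: fails
Holds on [0,3], so largest k = 3.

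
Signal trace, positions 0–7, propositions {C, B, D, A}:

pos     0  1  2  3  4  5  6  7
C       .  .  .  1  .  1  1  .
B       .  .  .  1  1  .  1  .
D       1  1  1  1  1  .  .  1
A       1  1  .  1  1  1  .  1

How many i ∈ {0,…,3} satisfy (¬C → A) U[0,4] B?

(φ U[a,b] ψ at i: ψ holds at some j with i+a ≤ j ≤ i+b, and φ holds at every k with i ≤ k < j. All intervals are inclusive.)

Evaluate at each i in [0,3]:
  i=0: ✗ (lhs fails at k=2 before rhs at j=3)
  i=1: ✗ (lhs fails at k=2 before rhs at j=3)
  i=2: ✗ (lhs fails at k=2 before rhs at j=3)
  i=3: ✓ (rhs at j=3)
Positions where it holds: {3} → 1.

1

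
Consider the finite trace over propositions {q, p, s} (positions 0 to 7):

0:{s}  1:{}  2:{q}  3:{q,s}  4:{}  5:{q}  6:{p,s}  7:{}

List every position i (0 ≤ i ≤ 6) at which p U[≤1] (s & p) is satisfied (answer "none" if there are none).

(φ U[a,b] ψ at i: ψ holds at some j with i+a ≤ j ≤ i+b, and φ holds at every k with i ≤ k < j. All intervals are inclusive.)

Evaluate at each i in [0,6]:
  i=0: ✗ (no rhs in [0,1])
  i=1: ✗ (no rhs in [1,2])
  i=2: ✗ (no rhs in [2,3])
  i=3: ✗ (no rhs in [3,4])
  i=4: ✗ (no rhs in [4,5])
  i=5: ✗ (lhs fails at k=5 before rhs at j=6)
  i=6: ✓ (rhs at j=6)

6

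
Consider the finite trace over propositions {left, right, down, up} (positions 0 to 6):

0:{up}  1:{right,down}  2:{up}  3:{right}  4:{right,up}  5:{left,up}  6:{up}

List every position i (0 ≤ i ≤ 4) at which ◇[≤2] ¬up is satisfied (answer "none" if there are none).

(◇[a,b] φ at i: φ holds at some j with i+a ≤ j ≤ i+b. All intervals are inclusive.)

0, 1, 2, 3

Evaluate at each i in [0,4]:
  i=0: ✓ (witness j=1)
  i=1: ✓ (witness j=1)
  i=2: ✓ (witness j=3)
  i=3: ✓ (witness j=3)
  i=4: ✗ (none in [4,6])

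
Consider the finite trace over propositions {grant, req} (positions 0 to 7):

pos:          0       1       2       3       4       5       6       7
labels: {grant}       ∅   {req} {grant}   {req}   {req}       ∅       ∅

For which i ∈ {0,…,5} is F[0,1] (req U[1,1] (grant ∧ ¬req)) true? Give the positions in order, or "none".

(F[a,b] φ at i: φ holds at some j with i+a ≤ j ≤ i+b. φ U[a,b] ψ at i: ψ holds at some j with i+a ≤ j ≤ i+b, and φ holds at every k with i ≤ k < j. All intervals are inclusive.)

Evaluate at each i in [0,5]:
  i=0: ✗ (none in [0,1])
  i=1: ✓ (witness j=2)
  i=2: ✓ (witness j=2)
  i=3: ✗ (none in [3,4])
  i=4: ✗ (none in [4,5])
  i=5: ✗ (none in [5,6])

1, 2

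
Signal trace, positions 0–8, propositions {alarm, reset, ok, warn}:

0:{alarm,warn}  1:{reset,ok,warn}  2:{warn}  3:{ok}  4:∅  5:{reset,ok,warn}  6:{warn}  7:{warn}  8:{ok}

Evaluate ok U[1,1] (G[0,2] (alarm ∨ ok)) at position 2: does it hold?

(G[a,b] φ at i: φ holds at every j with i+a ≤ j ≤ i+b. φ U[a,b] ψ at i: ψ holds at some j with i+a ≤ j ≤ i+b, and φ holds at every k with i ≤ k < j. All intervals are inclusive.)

Does not hold

Need some j in [3,3] with G[0,2] (alarm ∨ ok), and ok at every k in [2,j-1].
  j=3: G[0,2] (alarm ∨ ok) — fails at 4.
No j in the window works → until fails.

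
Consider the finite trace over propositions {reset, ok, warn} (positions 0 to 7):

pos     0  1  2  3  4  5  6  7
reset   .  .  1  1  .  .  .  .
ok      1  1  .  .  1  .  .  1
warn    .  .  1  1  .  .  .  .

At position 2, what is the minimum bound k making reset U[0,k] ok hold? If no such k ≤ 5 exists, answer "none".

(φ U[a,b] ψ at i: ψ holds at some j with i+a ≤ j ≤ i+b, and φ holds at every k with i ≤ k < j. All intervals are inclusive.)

Need earliest j ≥ 2 with ok, and reset at every k in [2,j-1].
  j=2: rhs fails.
  j=3: rhs fails.
  j=4: rhs holds; lhs holds on [2,3]. k = 2.

2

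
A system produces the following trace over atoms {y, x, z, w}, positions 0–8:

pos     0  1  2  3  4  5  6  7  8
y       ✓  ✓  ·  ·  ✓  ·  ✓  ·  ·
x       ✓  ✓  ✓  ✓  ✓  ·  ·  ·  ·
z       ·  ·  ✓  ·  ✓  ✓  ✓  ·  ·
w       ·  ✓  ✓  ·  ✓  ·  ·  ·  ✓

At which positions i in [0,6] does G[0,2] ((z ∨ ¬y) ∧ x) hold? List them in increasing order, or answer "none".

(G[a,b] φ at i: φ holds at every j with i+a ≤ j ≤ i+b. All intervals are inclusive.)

2

Evaluate at each i in [0,6]:
  i=0: ✗ (fails at j=0)
  i=1: ✗ (fails at j=1)
  i=2: ✓ (all of [2,4])
  i=3: ✗ (fails at j=5)
  i=4: ✗ (fails at j=5)
  i=5: ✗ (fails at j=5)
  i=6: ✗ (fails at j=6)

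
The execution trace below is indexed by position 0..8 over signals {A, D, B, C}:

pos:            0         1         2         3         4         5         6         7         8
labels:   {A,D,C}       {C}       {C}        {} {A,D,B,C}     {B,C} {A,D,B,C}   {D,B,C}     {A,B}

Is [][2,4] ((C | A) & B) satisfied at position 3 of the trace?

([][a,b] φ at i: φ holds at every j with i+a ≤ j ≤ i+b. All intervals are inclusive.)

Yes

Check ((C | A) & B) at every j in [5,7]:
  j=5: true
  j=6: true
  j=7: true
All positions satisfy it → formula holds.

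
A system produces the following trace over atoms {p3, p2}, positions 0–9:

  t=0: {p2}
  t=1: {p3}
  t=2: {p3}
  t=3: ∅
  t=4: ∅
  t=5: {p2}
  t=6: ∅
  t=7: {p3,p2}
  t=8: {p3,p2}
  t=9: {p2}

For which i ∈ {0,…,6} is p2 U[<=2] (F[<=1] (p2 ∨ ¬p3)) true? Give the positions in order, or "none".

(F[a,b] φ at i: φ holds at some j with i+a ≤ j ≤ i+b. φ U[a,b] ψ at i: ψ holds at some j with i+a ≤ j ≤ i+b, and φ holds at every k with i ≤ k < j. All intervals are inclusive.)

Evaluate at each i in [0,6]:
  i=0: ✓ (rhs at j=0)
  i=1: ✗ (lhs fails at k=1 before rhs at j=2)
  i=2: ✓ (rhs at j=2)
  i=3: ✓ (rhs at j=3)
  i=4: ✓ (rhs at j=4)
  i=5: ✓ (rhs at j=5)
  i=6: ✓ (rhs at j=6)

0, 2, 3, 4, 5, 6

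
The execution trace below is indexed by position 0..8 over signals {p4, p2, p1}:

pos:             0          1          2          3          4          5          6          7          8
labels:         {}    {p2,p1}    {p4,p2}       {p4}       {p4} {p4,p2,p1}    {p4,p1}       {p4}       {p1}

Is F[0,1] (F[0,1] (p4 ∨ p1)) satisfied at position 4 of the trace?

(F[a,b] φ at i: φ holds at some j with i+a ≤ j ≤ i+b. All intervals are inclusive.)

Check F[0,1] (p4 ∨ p1) at each j in [4,5]:
  j=4: holds (witness at 4)
  j=5: holds (witness at 5)
Found at j=4 → formula holds.

Holds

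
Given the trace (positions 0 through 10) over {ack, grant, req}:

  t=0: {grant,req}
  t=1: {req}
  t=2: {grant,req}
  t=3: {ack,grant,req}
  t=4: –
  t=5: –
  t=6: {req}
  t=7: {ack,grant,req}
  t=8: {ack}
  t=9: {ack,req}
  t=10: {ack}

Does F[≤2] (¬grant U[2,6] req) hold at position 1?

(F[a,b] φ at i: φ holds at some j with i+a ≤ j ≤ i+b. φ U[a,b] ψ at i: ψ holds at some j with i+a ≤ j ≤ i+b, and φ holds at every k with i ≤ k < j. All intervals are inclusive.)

Check (¬grant U[2,6] req) at each j in [1,3]:
  j=1: fails
  j=2: fails
  j=3: fails
No position in the window satisfies it → formula fails.

False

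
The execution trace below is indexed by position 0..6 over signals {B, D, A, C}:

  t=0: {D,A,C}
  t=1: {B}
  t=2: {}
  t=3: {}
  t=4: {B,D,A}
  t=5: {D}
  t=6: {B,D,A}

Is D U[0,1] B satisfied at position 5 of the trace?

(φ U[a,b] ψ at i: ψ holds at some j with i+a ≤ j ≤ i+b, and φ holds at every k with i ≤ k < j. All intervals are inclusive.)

True

Need some j in [5,6] with B, and D at every k in [5,j-1].
  j=5: B false.
  j=6: B holds; D holds at every k in [5,5] → satisfied.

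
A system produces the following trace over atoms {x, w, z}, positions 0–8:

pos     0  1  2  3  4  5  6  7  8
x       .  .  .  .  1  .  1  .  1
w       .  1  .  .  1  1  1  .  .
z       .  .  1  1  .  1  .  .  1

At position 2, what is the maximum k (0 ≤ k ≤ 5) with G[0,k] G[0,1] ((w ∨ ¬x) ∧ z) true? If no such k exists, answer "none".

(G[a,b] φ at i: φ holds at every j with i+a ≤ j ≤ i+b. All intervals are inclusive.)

G[0,1] ((w ∨ ¬x) ∧ z) must hold from j=2 onward; find where it first fails.
  j=2: holds
  j=3: fails
Holds on [2,2], so largest k = 0.

0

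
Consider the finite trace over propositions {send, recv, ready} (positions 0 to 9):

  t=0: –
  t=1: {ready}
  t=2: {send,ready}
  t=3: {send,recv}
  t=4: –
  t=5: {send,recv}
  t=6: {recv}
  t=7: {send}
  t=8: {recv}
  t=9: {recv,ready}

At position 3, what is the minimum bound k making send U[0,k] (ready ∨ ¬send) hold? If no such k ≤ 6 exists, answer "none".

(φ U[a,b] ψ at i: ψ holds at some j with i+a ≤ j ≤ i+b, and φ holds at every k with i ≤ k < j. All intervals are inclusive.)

Need earliest j ≥ 3 with (ready ∨ ¬send), and send at every k in [3,j-1].
  j=3: rhs fails.
  j=4: rhs holds; lhs holds on [3,3]. k = 1.

1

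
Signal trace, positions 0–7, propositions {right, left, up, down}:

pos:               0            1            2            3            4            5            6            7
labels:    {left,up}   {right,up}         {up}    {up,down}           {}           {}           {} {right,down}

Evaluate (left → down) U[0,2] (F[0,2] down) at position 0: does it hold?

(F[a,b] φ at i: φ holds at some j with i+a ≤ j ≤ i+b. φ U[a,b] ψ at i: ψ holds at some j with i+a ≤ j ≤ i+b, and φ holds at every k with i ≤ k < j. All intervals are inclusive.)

Does not hold

Need some j in [0,2] with F[0,2] down, and (left → down) at every k in [0,j-1].
  j=0: F[0,2] down — fails (none in [0,2]).
  j=1: F[0,2] down holds, but (left → down) fails at k=0 → not this j.
  j=2: F[0,2] down holds, but (left → down) fails at k=0 → not this j.
No j in the window works → until fails.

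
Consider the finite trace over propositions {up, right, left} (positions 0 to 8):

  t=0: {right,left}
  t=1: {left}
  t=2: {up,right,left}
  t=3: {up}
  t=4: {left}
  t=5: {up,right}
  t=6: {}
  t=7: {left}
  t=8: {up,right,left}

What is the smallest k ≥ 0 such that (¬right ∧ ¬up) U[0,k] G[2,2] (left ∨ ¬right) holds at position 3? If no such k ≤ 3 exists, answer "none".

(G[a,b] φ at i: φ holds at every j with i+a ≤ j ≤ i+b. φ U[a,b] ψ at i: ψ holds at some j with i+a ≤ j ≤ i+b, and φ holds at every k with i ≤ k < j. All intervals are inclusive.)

Need earliest j ≥ 3 with G[2,2] (left ∨ ¬right), and (¬right ∧ ¬up) at every k in [3,j-1].
  j=3: rhs fails.
  j=4: rhs holds but lhs fails at k=3.
  j=5: rhs holds but lhs fails at k=3.
  j=6: rhs holds but lhs fails at k=3.
No witness within the range → none.

none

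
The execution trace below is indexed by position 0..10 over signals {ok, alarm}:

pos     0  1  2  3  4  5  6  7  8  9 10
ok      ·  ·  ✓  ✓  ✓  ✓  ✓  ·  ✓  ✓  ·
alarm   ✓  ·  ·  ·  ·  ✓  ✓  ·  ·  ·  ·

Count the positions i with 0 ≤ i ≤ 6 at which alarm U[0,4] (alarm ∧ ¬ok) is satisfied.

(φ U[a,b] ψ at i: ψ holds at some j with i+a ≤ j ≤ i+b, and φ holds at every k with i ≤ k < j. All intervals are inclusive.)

Evaluate at each i in [0,6]:
  i=0: ✓ (rhs at j=0)
  i=1: ✗ (no rhs in [1,5])
  i=2: ✗ (no rhs in [2,6])
  i=3: ✗ (no rhs in [3,7])
  i=4: ✗ (no rhs in [4,8])
  i=5: ✗ (no rhs in [5,9])
  i=6: ✗ (no rhs in [6,10])
Positions where it holds: {0} → 1.

1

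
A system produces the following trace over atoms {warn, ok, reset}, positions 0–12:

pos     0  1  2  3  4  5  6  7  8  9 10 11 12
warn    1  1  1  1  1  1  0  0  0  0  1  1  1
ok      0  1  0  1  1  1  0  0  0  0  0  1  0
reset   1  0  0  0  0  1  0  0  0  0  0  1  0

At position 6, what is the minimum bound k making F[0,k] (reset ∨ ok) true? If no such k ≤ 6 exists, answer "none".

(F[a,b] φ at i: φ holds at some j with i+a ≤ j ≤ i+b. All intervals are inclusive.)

Scan j = 6,7,… for (reset ∨ ok):
  j=6: fails
  j=7: fails
  j=8: fails
  j=9: fails
  j=10: fails
  j=11: holds
First hit at j=11, so smallest k = 11-6 = 5.

5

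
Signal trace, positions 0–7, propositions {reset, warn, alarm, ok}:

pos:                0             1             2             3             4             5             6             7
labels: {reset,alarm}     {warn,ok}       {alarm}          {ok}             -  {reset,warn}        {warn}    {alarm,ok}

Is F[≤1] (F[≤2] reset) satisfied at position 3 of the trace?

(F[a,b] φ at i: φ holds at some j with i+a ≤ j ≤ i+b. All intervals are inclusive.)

Check F[≤2] reset at each j in [3,4]:
  j=3: holds (witness at 5)
  j=4: holds (witness at 5)
Found at j=3 → formula holds.

Holds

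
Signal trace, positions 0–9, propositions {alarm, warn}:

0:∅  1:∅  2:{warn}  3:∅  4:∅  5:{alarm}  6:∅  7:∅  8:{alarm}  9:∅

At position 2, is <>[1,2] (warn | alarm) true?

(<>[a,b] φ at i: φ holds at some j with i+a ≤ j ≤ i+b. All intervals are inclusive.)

Check (warn | alarm) at each j in [3,4]:
  j=3: false
  j=4: false
No position in the window satisfies it → formula fails.

No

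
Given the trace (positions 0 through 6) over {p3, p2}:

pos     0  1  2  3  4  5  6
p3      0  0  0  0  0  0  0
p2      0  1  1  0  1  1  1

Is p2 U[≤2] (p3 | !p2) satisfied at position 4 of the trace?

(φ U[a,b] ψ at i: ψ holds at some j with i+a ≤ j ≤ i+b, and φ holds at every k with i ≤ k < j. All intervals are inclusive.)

No

Need some j in [4,6] with (p3 | !p2), and p2 at every k in [4,j-1].
  j=4: (p3 | !p2) false.
  j=5: (p3 | !p2) false.
  j=6: (p3 | !p2) false.
No j in the window works → until fails.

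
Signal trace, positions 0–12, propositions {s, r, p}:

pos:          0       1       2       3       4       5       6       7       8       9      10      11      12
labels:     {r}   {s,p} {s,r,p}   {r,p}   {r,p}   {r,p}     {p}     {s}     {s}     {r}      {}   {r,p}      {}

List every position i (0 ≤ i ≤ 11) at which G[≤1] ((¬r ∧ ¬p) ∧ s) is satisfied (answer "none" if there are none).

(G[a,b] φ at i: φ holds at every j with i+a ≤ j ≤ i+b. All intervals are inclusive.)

Evaluate at each i in [0,11]:
  i=0: ✗ (fails at j=0)
  i=1: ✗ (fails at j=1)
  i=2: ✗ (fails at j=2)
  i=3: ✗ (fails at j=3)
  i=4: ✗ (fails at j=4)
  i=5: ✗ (fails at j=5)
  i=6: ✗ (fails at j=6)
  i=7: ✓ (all of [7,8])
  i=8: ✗ (fails at j=9)
  i=9: ✗ (fails at j=9)
  i=10: ✗ (fails at j=10)
  i=11: ✗ (fails at j=11)

7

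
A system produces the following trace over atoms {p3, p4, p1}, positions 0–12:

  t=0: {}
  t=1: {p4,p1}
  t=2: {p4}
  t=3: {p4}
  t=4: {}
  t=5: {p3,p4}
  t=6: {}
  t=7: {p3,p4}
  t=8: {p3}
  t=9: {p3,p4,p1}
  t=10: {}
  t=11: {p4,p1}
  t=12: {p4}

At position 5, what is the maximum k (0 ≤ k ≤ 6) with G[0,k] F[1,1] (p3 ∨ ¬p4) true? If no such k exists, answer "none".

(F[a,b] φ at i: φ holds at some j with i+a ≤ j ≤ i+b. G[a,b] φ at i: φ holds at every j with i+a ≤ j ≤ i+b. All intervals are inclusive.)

4

F[1,1] (p3 ∨ ¬p4) must hold from j=5 onward; find where it first fails.
  j=5: holds
  j=6: holds
  j=7: holds
  j=8: holds
  j=9: holds
  j=10: fails
Holds on [5,9], so largest k = 4.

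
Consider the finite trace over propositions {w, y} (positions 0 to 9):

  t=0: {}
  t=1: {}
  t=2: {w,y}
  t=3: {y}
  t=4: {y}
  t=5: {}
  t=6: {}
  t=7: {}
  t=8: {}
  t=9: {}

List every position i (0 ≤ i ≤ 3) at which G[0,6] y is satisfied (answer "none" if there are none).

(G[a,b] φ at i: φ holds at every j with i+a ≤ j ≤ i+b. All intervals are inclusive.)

Evaluate at each i in [0,3]:
  i=0: ✗ (fails at j=0)
  i=1: ✗ (fails at j=1)
  i=2: ✗ (fails at j=5)
  i=3: ✗ (fails at j=5)

none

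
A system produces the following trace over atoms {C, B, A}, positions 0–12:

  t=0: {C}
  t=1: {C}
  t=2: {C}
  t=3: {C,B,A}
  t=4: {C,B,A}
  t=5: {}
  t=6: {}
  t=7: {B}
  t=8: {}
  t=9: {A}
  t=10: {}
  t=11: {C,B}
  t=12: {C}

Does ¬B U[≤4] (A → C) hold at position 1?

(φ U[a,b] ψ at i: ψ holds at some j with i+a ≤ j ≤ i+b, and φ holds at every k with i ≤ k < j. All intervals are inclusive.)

Holds

Need some j in [1,5] with (A → C), and ¬B at every k in [1,j-1].
  j=1: (A → C) holds; no prefix to check → satisfied.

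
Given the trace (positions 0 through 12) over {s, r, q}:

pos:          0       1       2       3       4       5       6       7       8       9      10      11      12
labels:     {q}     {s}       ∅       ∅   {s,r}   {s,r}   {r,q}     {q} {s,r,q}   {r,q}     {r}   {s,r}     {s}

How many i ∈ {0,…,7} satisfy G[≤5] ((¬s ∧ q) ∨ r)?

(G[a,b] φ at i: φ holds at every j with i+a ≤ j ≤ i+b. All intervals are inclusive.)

Evaluate at each i in [0,7]:
  i=0: ✗ (fails at j=1)
  i=1: ✗ (fails at j=1)
  i=2: ✗ (fails at j=2)
  i=3: ✗ (fails at j=3)
  i=4: ✓ (all of [4,9])
  i=5: ✓ (all of [5,10])
  i=6: ✓ (all of [6,11])
  i=7: ✗ (fails at j=12)
Positions where it holds: {4, 5, 6} → 3.

3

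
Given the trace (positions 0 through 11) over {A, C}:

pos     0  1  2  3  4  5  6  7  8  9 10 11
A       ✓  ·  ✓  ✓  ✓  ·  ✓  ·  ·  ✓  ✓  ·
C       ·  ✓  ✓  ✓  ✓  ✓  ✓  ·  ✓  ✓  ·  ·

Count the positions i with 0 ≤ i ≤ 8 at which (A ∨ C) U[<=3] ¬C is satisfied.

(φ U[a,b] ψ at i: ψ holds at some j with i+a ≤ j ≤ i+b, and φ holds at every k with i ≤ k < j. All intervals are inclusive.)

Evaluate at each i in [0,8]:
  i=0: ✓ (rhs at j=0)
  i=1: ✗ (no rhs in [1,4])
  i=2: ✗ (no rhs in [2,5])
  i=3: ✗ (no rhs in [3,6])
  i=4: ✓ (rhs at j=7; lhs holds on [4,6])
  i=5: ✓ (rhs at j=7; lhs holds on [5,6])
  i=6: ✓ (rhs at j=7; lhs holds on [6,6])
  i=7: ✓ (rhs at j=7)
  i=8: ✓ (rhs at j=10; lhs holds on [8,9])
Positions where it holds: {0, 4, 5, 6, 7, 8} → 6.

6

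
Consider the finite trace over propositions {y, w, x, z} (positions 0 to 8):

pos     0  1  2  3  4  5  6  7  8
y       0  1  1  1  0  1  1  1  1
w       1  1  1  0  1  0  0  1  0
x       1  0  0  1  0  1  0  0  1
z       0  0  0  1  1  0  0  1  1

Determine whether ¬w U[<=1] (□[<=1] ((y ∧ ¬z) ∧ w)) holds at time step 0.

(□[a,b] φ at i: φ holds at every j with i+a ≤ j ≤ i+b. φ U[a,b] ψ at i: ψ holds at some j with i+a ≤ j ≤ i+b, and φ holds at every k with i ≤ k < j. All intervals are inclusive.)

False

Need some j in [0,1] with □[<=1] ((y ∧ ¬z) ∧ w), and ¬w at every k in [0,j-1].
  j=0: □[<=1] ((y ∧ ¬z) ∧ w) — fails at 0.
  j=1: □[<=1] ((y ∧ ¬z) ∧ w) holds, but ¬w fails at k=0 → not this j.
No j in the window works → until fails.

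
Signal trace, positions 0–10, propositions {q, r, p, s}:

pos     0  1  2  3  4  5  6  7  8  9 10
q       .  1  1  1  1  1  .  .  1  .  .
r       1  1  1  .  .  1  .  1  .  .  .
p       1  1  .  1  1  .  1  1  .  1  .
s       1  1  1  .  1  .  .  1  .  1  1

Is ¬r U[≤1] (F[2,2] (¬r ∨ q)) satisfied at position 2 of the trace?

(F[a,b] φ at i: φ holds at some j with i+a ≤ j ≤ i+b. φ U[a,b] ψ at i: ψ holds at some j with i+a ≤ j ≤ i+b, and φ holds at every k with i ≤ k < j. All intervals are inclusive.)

Holds

Need some j in [2,3] with F[2,2] (¬r ∨ q), and ¬r at every k in [2,j-1].
  j=2: F[2,2] (¬r ∨ q) holds; no prefix to check → satisfied.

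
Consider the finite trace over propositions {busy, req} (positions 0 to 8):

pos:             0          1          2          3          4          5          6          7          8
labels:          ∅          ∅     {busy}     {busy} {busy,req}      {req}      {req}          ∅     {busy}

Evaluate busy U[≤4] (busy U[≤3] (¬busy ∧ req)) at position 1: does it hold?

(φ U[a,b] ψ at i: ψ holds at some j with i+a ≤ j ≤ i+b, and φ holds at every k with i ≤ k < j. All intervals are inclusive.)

No

Need some j in [1,5] with (busy U[≤3] (¬busy ∧ req)), and busy at every k in [1,j-1].
  j=1: (busy U[≤3] (¬busy ∧ req)) — fails.
  j=2: (busy U[≤3] (¬busy ∧ req)) holds, but busy fails at k=1 → not this j.
  j=3: (busy U[≤3] (¬busy ∧ req)) holds, but busy fails at k=1 → not this j.
  j=4: (busy U[≤3] (¬busy ∧ req)) holds, but busy fails at k=1 → not this j.
  j=5: (busy U[≤3] (¬busy ∧ req)) holds, but busy fails at k=1 → not this j.
No j in the window works → until fails.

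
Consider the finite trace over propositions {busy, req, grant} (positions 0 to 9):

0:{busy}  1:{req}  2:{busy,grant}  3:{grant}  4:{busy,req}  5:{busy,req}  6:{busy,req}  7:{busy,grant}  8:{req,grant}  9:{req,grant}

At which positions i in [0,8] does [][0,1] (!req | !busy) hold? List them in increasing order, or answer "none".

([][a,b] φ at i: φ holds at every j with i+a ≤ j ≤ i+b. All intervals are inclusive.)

0, 1, 2, 7, 8

Evaluate at each i in [0,8]:
  i=0: ✓ (all of [0,1])
  i=1: ✓ (all of [1,2])
  i=2: ✓ (all of [2,3])
  i=3: ✗ (fails at j=4)
  i=4: ✗ (fails at j=4)
  i=5: ✗ (fails at j=5)
  i=6: ✗ (fails at j=6)
  i=7: ✓ (all of [7,8])
  i=8: ✓ (all of [8,9])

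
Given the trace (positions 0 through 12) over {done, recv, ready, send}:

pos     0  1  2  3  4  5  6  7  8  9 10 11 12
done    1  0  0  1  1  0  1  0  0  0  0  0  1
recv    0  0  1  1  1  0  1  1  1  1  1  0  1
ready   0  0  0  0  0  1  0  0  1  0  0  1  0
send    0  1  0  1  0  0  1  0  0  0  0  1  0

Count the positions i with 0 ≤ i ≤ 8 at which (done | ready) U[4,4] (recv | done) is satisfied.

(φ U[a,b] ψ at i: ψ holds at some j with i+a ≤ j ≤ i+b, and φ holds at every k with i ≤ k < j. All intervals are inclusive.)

1

Evaluate at each i in [0,8]:
  i=0: ✗ (lhs fails at k=1 before rhs at j=4)
  i=1: ✗ (no rhs in [5,5])
  i=2: ✗ (lhs fails at k=2 before rhs at j=6)
  i=3: ✓ (rhs at j=7; lhs holds on [3,6])
  i=4: ✗ (lhs fails at k=7 before rhs at j=8)
  i=5: ✗ (lhs fails at k=7 before rhs at j=9)
  i=6: ✗ (lhs fails at k=7 before rhs at j=10)
  i=7: ✗ (no rhs in [11,11])
  i=8: ✗ (lhs fails at k=9 before rhs at j=12)
Positions where it holds: {3} → 1.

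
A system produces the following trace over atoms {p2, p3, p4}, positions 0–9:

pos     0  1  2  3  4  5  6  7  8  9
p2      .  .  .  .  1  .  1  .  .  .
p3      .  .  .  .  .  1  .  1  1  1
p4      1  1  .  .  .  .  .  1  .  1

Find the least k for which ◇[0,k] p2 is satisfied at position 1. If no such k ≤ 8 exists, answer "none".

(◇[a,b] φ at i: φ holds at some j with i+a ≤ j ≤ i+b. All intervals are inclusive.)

3

Scan j = 1,2,… for p2:
  j=1: fails
  j=2: fails
  j=3: fails
  j=4: holds
First hit at j=4, so smallest k = 4-1 = 3.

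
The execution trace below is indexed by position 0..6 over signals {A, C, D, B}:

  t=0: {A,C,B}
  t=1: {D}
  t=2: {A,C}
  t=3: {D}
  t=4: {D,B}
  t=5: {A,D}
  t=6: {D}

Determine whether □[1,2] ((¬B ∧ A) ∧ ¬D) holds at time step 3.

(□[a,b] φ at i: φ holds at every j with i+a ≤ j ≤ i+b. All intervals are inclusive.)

Check ((¬B ∧ A) ∧ ¬D) at every j in [4,5]:
  j=4: false
  j=5: false
Fails at j=4 → formula fails.

False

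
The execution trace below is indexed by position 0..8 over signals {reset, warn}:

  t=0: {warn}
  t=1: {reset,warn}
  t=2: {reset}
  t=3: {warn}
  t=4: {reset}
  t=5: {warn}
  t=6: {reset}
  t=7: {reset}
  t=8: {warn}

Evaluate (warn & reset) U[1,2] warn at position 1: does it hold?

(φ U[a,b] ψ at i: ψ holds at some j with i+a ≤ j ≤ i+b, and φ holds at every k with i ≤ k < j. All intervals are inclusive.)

Need some j in [2,3] with warn, and (warn & reset) at every k in [1,j-1].
  j=2: warn false.
  j=3: warn holds, but (warn & reset) fails at k=2 → not this j.
No j in the window works → until fails.

False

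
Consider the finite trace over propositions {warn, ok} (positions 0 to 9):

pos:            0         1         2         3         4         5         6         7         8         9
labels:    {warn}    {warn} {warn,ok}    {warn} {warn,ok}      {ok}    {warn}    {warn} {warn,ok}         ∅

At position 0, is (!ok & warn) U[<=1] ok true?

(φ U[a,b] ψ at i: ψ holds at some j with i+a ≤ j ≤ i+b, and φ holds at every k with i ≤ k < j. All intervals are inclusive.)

Need some j in [0,1] with ok, and (!ok & warn) at every k in [0,j-1].
  j=0: ok false.
  j=1: ok false.
No j in the window works → until fails.

False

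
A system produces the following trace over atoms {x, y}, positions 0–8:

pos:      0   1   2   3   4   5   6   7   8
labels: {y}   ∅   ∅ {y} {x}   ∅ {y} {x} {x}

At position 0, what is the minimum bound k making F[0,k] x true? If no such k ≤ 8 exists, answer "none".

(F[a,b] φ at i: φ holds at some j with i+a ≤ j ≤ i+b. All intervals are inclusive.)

4

Scan j = 0,1,… for x:
  j=0: fails
  j=1: fails
  j=2: fails
  j=3: fails
  j=4: holds
First hit at j=4, so smallest k = 4-0 = 4.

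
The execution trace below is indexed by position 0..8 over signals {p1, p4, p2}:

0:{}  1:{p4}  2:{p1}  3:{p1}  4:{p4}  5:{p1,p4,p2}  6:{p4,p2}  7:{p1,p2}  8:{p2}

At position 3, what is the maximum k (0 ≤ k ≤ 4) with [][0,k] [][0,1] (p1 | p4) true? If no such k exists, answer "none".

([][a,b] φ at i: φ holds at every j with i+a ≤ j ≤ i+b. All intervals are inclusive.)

3

[][0,1] (p1 | p4) must hold from j=3 onward; find where it first fails.
  j=3: holds
  j=4: holds
  j=5: holds
  j=6: holds
  j=7: fails
Holds on [3,6], so largest k = 3.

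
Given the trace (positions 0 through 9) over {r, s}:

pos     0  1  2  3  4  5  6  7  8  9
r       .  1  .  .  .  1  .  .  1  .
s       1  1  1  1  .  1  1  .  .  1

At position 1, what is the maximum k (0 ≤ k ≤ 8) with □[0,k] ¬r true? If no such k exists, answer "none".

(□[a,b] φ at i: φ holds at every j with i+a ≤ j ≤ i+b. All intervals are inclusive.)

¬r must hold from j=1 onward; find where it first fails.
  j=1: fails → no k works.

none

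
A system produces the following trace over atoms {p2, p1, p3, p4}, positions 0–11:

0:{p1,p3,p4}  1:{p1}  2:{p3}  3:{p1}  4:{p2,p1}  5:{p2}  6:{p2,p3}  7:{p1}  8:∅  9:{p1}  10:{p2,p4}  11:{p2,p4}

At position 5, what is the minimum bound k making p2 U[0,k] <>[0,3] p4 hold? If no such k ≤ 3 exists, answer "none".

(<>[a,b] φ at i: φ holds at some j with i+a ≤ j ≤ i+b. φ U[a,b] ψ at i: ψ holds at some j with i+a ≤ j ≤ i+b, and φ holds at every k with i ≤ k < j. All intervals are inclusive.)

Need earliest j ≥ 5 with <>[0,3] p4, and p2 at every k in [5,j-1].
  j=5: rhs fails.
  j=6: rhs fails.
  j=7: rhs holds; lhs holds on [5,6]. k = 2.

2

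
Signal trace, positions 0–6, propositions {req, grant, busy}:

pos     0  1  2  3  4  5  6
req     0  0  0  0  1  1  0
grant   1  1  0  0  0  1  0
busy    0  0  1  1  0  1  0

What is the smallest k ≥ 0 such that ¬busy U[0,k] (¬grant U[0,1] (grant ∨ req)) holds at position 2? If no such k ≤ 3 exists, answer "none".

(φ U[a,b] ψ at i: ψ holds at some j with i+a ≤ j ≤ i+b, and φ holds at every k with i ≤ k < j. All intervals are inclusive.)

none

Need earliest j ≥ 2 with (¬grant U[0,1] (grant ∨ req)), and ¬busy at every k in [2,j-1].
  j=2: rhs fails.
  j=3: rhs holds but lhs fails at k=2.
  j=4: rhs holds but lhs fails at k=2.
  j=5: rhs holds but lhs fails at k=2.
No witness within the range → none.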